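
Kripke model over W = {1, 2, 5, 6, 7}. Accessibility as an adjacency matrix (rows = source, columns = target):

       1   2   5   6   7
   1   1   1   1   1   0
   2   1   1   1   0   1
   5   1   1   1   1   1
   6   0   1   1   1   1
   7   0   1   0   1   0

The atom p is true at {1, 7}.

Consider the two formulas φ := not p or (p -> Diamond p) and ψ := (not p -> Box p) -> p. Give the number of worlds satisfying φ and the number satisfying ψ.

For not p or (p -> Diamond p):
1: not p is F, p -> Diamond p is T. ✓
2: not p is T, p -> Diamond p is T. ✓
5: not p is T, p -> Diamond p is T. ✓
6: not p is T, p -> Diamond p is T. ✓
7: not p is F, p -> Diamond p is F. ✗
— 4 worlds.
For (not p -> Box p) -> p:
1: not p -> Box p is T, p is T. ✓
2: not p -> Box p is F, p is F. ✓
5: not p -> Box p is F, p is F. ✓
6: not p -> Box p is F, p is F. ✓
7: not p -> Box p is T, p is T. ✓
— 5 worlds.

4 and 5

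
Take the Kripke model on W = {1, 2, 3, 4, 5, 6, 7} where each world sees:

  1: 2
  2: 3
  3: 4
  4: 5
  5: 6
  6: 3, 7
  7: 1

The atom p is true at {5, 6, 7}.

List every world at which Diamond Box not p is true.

1: successors {2}; Box not p there: 2:T. ✓
2: successors {3}; Box not p there: 3:T. ✓
3: successors {4}; Box not p there: 4:F. ✗
4: successors {5}; Box not p there: 5:F. ✗
5: successors {6}; Box not p there: 6:F. ✗
6: successors {3, 7}; Box not p there: 3:T, 7:T. ✓
7: successors {1}; Box not p there: 1:T. ✓

{1, 2, 6, 7}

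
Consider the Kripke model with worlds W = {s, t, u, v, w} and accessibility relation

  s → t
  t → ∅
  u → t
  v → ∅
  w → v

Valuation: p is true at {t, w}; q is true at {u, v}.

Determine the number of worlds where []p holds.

4

s: successors {t}; p there: t:T. ✓
t: no successors, so []p holds vacuously. ✓
u: successors {t}; p there: t:T. ✓
v: no successors, so []p holds vacuously. ✓
w: successors {v}; p there: v:F. ✗
Satisfying worlds: {s, t, u, v}.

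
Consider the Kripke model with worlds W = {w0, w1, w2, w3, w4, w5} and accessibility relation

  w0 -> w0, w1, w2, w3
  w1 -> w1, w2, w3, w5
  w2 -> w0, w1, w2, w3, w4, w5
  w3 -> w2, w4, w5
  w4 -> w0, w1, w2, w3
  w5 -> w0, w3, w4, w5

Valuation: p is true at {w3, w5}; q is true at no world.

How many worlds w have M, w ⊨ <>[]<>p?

w0: successors {w0, w1, w2, w3}; []<>p there: w0:T, w1:T, w2:T, w3:T. ✓
w1: successors {w1, w2, w3, w5}; []<>p there: w1:T, w2:T, w3:T, w5:T. ✓
w2: successors {w0, w1, w2, w3, w4, w5}; []<>p there: w0:T, w1:T, w2:T, w3:T, w4:T, w5:T. ✓
w3: successors {w2, w4, w5}; []<>p there: w2:T, w4:T, w5:T. ✓
w4: successors {w0, w1, w2, w3}; []<>p there: w0:T, w1:T, w2:T, w3:T. ✓
w5: successors {w0, w3, w4, w5}; []<>p there: w0:T, w3:T, w4:T, w5:T. ✓
Satisfying worlds: {w0, w1, w2, w3, w4, w5}.

6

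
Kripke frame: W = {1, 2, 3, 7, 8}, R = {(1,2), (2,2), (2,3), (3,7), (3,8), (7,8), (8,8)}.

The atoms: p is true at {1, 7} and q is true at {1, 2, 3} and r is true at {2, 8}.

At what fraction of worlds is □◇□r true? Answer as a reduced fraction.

3/5

1: successors {2}; ◇□r there: 2:F. ✗
2: successors {2, 3}; ◇□r there: 2:F, 3:T. ✗
3: successors {7, 8}; ◇□r there: 7:T, 8:T. ✓
7: successors {8}; ◇□r there: 8:T. ✓
8: successors {8}; ◇□r there: 8:T. ✓
That's 3 of 5 worlds, so 3/5.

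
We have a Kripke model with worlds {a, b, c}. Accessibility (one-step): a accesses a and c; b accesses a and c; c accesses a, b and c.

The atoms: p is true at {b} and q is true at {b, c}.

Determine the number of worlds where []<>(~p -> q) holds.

3

a: successors {a, c}; <>(~p -> q) there: a:T, c:T. ✓
b: successors {a, c}; <>(~p -> q) there: a:T, c:T. ✓
c: successors {a, b, c}; <>(~p -> q) there: a:T, b:T, c:T. ✓
Satisfying worlds: {a, b, c}.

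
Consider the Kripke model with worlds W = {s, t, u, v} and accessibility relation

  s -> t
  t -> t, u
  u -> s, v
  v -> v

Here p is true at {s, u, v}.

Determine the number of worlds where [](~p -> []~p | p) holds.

s: successors {t}; ~p -> []~p | p there: t:F. ✗
t: successors {t, u}; ~p -> []~p | p there: t:F, u:T. ✗
u: successors {s, v}; ~p -> []~p | p there: s:T, v:T. ✓
v: successors {v}; ~p -> []~p | p there: v:T. ✓
Satisfying worlds: {u, v}.

2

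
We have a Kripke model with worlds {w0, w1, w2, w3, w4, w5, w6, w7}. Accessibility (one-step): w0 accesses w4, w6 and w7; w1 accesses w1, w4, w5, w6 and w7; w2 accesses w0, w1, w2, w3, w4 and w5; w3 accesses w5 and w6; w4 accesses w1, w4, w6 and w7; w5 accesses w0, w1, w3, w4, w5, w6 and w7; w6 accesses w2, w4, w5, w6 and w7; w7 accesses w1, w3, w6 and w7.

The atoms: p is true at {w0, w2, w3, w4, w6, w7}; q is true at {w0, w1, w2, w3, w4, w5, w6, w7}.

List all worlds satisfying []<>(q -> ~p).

w0: successors {w4, w6, w7}; <>(q -> ~p) there: w4:T, w6:T, w7:T. ✓
w1: successors {w1, w4, w5, w6, w7}; <>(q -> ~p) there: w1:T, w4:T, w5:T, w6:T, w7:T. ✓
w2: successors {w0, w1, w2, w3, w4, w5}; <>(q -> ~p) there: w0:F, w1:T, w2:T, w3:T, w4:T, w5:T. ✗
w3: successors {w5, w6}; <>(q -> ~p) there: w5:T, w6:T. ✓
w4: successors {w1, w4, w6, w7}; <>(q -> ~p) there: w1:T, w4:T, w6:T, w7:T. ✓
w5: successors {w0, w1, w3, w4, w5, w6, w7}; <>(q -> ~p) there: w0:F, w1:T, w3:T, w4:T, w5:T, w6:T, w7:T. ✗
w6: successors {w2, w4, w5, w6, w7}; <>(q -> ~p) there: w2:T, w4:T, w5:T, w6:T, w7:T. ✓
w7: successors {w1, w3, w6, w7}; <>(q -> ~p) there: w1:T, w3:T, w6:T, w7:T. ✓

{w0, w1, w3, w4, w6, w7}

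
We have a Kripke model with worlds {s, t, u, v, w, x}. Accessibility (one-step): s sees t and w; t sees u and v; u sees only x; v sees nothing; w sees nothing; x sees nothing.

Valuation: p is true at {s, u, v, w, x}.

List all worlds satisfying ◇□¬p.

s: successors {t, w}; □¬p there: t:F, w:T. ✓
t: successors {u, v}; □¬p there: u:F, v:T. ✓
u: successors {x}; □¬p there: x:T. ✓
v: no successors, so ◇□¬p fails. ✗
w: no successors, so ◇□¬p fails. ✗
x: no successors, so ◇□¬p fails. ✗

{s, t, u}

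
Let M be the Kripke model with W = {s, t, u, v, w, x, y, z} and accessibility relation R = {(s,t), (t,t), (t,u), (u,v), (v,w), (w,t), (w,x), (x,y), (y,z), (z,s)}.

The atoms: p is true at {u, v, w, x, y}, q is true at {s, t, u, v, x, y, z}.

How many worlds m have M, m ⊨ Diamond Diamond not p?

7

s: successors {t}; Diamond not p there: t:T. ✓
t: successors {t, u}; Diamond not p there: t:T, u:F. ✓
u: successors {v}; Diamond not p there: v:F. ✗
v: successors {w}; Diamond not p there: w:T. ✓
w: successors {t, x}; Diamond not p there: t:T, x:F. ✓
x: successors {y}; Diamond not p there: y:T. ✓
y: successors {z}; Diamond not p there: z:T. ✓
z: successors {s}; Diamond not p there: s:T. ✓
Satisfying worlds: {s, t, v, w, x, y, z}.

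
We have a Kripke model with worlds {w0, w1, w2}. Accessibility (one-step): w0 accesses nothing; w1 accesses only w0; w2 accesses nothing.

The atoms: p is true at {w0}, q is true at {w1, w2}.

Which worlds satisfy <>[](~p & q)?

w0: no successors, so <>[](~p & q) fails. ✗
w1: successors {w0}; [](~p & q) there: w0:T. ✓
w2: no successors, so <>[](~p & q) fails. ✗

{w1}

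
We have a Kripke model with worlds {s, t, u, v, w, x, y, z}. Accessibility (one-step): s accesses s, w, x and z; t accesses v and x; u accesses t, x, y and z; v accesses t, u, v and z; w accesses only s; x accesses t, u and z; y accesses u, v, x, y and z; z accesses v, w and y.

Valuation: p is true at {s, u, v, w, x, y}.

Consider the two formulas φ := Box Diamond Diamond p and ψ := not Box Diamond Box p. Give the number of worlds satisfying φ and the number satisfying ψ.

8 and 5

For Box Diamond Diamond p:
s: successors {s, w, x, z}; Diamond Diamond p there: s:T, w:T, x:T, z:T. ✓
t: successors {v, x}; Diamond Diamond p there: v:T, x:T. ✓
u: successors {t, x, y, z}; Diamond Diamond p there: t:T, x:T, y:T, z:T. ✓
v: successors {t, u, v, z}; Diamond Diamond p there: t:T, u:T, v:T, z:T. ✓
w: successors {s}; Diamond Diamond p there: s:T. ✓
x: successors {t, u, z}; Diamond Diamond p there: t:T, u:T, z:T. ✓
y: successors {u, v, x, y, z}; Diamond Diamond p there: u:T, v:T, x:T, y:T, z:T. ✓
z: successors {v, w, y}; Diamond Diamond p there: v:T, w:T, y:T. ✓
— 8 worlds.
For not Box Diamond Box p:
s: Box Diamond Box p is F. ✓
t: Box Diamond Box p is T. ✗
u: Box Diamond Box p is F. ✓
v: Box Diamond Box p is F. ✓
w: Box Diamond Box p is T. ✗
x: Box Diamond Box p is F. ✓
y: Box Diamond Box p is T. ✗
z: Box Diamond Box p is F. ✓
— 5 worlds.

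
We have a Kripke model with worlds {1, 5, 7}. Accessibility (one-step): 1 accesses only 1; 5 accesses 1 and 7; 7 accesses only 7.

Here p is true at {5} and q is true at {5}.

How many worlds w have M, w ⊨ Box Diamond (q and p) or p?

1: Box Diamond (q and p) is F, p is F. ✗
5: Box Diamond (q and p) is F, p is T. ✓
7: Box Diamond (q and p) is F, p is F. ✗
Satisfying worlds: {5}.

1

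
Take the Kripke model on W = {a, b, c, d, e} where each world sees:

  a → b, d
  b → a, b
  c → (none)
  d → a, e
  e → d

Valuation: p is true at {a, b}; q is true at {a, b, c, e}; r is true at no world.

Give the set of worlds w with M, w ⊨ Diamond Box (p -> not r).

{a, b, d, e}

a: successors {b, d}; Box (p -> not r) there: b:T, d:T. ✓
b: successors {a, b}; Box (p -> not r) there: a:T, b:T. ✓
c: no successors, so Diamond Box (p -> not r) fails. ✗
d: successors {a, e}; Box (p -> not r) there: a:T, e:T. ✓
e: successors {d}; Box (p -> not r) there: d:T. ✓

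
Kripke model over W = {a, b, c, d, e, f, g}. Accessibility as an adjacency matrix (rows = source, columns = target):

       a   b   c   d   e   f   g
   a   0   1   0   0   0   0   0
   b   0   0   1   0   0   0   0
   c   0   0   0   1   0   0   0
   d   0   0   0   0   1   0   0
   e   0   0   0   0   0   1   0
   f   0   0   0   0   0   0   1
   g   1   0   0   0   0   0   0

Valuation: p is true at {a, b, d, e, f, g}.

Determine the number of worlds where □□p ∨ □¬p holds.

a: □□p is F, □¬p is F. ✗
b: □□p is T, □¬p is T. ✓
c: □□p is T, □¬p is F. ✓
d: □□p is T, □¬p is F. ✓
e: □□p is T, □¬p is F. ✓
f: □□p is T, □¬p is F. ✓
g: □□p is T, □¬p is F. ✓
Satisfying worlds: {b, c, d, e, f, g}.

6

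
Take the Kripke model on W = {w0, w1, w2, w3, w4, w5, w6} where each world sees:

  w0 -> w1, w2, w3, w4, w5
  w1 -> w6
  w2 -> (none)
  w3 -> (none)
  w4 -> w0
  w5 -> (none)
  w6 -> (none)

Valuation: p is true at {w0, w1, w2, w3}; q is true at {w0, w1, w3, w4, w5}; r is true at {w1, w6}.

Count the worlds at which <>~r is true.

2

w0: successors {w1, w2, w3, w4, w5}; ~r there: w1:F, w2:T, w3:T, w4:T, w5:T. ✓
w1: successors {w6}; ~r there: w6:F. ✗
w2: no successors, so <>~r fails. ✗
w3: no successors, so <>~r fails. ✗
w4: successors {w0}; ~r there: w0:T. ✓
w5: no successors, so <>~r fails. ✗
w6: no successors, so <>~r fails. ✗
Satisfying worlds: {w0, w4}.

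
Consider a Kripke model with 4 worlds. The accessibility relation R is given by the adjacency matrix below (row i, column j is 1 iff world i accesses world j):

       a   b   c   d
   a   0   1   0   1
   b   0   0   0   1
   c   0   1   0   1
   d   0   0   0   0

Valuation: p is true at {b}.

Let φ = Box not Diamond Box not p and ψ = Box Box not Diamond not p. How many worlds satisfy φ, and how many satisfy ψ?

2 and 4

For Box not Diamond Box not p:
a: successors {b, d}; not Diamond Box not p there: b:F, d:T. ✗
b: successors {d}; not Diamond Box not p there: d:T. ✓
c: successors {b, d}; not Diamond Box not p there: b:F, d:T. ✗
d: no successors, so Box not Diamond Box not p holds vacuously. ✓
— 2 worlds.
For Box Box not Diamond not p:
a: successors {b, d}; Box not Diamond not p there: b:T, d:T. ✓
b: successors {d}; Box not Diamond not p there: d:T. ✓
c: successors {b, d}; Box not Diamond not p there: b:T, d:T. ✓
d: no successors, so Box Box not Diamond not p holds vacuously. ✓
— 4 worlds.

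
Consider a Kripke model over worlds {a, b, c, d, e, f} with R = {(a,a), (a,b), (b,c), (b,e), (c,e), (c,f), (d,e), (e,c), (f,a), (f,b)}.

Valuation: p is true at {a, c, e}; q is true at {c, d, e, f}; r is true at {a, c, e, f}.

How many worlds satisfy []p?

3

a: successors {a, b}; p there: a:T, b:F. ✗
b: successors {c, e}; p there: c:T, e:T. ✓
c: successors {e, f}; p there: e:T, f:F. ✗
d: successors {e}; p there: e:T. ✓
e: successors {c}; p there: c:T. ✓
f: successors {a, b}; p there: a:T, b:F. ✗
Satisfying worlds: {b, d, e}.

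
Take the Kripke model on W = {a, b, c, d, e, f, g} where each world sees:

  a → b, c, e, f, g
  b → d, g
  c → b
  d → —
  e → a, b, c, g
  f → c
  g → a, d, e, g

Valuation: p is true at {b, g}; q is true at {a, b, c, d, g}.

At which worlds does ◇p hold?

a: successors {b, c, e, f, g}; p there: b:T, c:F, e:F, f:F, g:T. ✓
b: successors {d, g}; p there: d:F, g:T. ✓
c: successors {b}; p there: b:T. ✓
d: no successors, so ◇p fails. ✗
e: successors {a, b, c, g}; p there: a:F, b:T, c:F, g:T. ✓
f: successors {c}; p there: c:F. ✗
g: successors {a, d, e, g}; p there: a:F, d:F, e:F, g:T. ✓

{a, b, c, e, g}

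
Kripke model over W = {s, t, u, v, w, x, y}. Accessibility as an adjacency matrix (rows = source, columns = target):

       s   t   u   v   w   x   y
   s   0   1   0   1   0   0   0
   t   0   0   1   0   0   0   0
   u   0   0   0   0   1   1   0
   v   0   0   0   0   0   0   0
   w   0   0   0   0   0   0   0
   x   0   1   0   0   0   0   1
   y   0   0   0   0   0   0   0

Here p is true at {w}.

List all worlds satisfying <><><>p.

s: successors {t, v}; <><>p there: t:T, v:F. ✓
t: successors {u}; <><>p there: u:F. ✗
u: successors {w, x}; <><>p there: w:F, x:F. ✗
v: no successors, so <><><>p fails. ✗
w: no successors, so <><><>p fails. ✗
x: successors {t, y}; <><>p there: t:T, y:F. ✓
y: no successors, so <><><>p fails. ✗

{s, x}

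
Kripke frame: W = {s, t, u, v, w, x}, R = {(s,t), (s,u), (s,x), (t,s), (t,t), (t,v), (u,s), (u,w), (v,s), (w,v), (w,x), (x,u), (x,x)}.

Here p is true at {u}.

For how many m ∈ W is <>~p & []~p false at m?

2

s: <>~p is T, []~p is F. ✗
t: <>~p is T, []~p is T. ✓
u: <>~p is T, []~p is T. ✓
v: <>~p is T, []~p is T. ✓
w: <>~p is T, []~p is T. ✓
x: <>~p is T, []~p is F. ✗
Satisfying worlds: {t, u, v, w}.
So <>~p & []~p fails at the other 2 worlds.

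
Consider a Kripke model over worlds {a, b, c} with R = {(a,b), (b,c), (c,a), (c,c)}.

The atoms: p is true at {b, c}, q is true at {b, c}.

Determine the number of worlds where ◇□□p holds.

a: successors {b}; □□p there: b:F. ✗
b: successors {c}; □□p there: c:F. ✗
c: successors {a, c}; □□p there: a:T, c:F. ✓
Satisfying worlds: {c}.

1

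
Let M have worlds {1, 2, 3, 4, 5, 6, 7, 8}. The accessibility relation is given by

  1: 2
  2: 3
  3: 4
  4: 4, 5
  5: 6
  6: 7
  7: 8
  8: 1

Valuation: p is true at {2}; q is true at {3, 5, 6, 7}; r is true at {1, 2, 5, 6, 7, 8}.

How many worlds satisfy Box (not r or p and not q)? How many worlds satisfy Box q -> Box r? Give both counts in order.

3 and 7

For Box (not r or p and not q):
1: successors {2}; not r or p and not q there: 2:T. ✓
2: successors {3}; not r or p and not q there: 3:T. ✓
3: successors {4}; not r or p and not q there: 4:T. ✓
4: successors {4, 5}; not r or p and not q there: 4:T, 5:F. ✗
5: successors {6}; not r or p and not q there: 6:F. ✗
6: successors {7}; not r or p and not q there: 7:F. ✗
7: successors {8}; not r or p and not q there: 8:F. ✗
8: successors {1}; not r or p and not q there: 1:F. ✗
— 3 worlds.
For Box q -> Box r:
1: Box q is F, Box r is T. ✓
2: Box q is T, Box r is F. ✗
3: Box q is F, Box r is F. ✓
4: Box q is F, Box r is F. ✓
5: Box q is T, Box r is T. ✓
6: Box q is T, Box r is T. ✓
7: Box q is F, Box r is T. ✓
8: Box q is F, Box r is T. ✓
— 7 worlds.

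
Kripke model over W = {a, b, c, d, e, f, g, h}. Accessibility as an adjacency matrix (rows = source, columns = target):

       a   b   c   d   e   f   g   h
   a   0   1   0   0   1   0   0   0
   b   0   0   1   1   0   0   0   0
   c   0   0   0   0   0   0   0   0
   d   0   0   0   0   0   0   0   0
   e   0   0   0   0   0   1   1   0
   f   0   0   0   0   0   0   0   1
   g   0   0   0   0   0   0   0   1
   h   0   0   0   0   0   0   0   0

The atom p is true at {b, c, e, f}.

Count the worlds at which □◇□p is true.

a: successors {b, e}; ◇□p there: b:T, e:F. ✗
b: successors {c, d}; ◇□p there: c:F, d:F. ✗
c: no successors, so □◇□p holds vacuously. ✓
d: no successors, so □◇□p holds vacuously. ✓
e: successors {f, g}; ◇□p there: f:T, g:T. ✓
f: successors {h}; ◇□p there: h:F. ✗
g: successors {h}; ◇□p there: h:F. ✗
h: no successors, so □◇□p holds vacuously. ✓
Satisfying worlds: {c, d, e, h}.

4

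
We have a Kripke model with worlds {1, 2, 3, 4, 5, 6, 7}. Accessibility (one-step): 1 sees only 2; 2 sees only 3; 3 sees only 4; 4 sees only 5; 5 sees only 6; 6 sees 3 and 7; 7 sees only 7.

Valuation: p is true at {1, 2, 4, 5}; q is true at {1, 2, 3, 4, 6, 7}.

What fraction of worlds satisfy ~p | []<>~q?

1: ~p is F, []<>~q is F. ✗
2: ~p is F, []<>~q is F. ✗
3: ~p is T, []<>~q is T. ✓
4: ~p is F, []<>~q is F. ✗
5: ~p is F, []<>~q is F. ✗
6: ~p is T, []<>~q is F. ✓
7: ~p is T, []<>~q is F. ✓
That's 3 of 7 worlds, so 3/7.

3/7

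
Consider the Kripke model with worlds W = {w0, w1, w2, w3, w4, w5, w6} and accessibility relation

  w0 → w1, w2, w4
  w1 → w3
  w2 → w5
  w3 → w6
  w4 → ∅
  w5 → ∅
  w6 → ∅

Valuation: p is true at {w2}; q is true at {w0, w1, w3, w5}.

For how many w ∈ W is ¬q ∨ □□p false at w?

2

w0: ¬q is F, □□p is F. ✗
w1: ¬q is F, □□p is F. ✗
w2: ¬q is T, □□p is T. ✓
w3: ¬q is F, □□p is T. ✓
w4: ¬q is T, □□p is T. ✓
w5: ¬q is F, □□p is T. ✓
w6: ¬q is T, □□p is T. ✓
Satisfying worlds: {w2, w3, w4, w5, w6}.
So ¬q ∨ □□p fails at the other 2 worlds.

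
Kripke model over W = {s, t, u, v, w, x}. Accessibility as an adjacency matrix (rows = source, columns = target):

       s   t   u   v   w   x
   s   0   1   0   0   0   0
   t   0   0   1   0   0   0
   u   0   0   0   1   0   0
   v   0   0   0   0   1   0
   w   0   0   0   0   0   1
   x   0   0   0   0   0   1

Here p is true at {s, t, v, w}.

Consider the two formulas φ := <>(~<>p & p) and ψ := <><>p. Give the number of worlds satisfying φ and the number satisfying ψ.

For <>(~<>p & p):
s: successors {t}; ~<>p & p there: t:T. ✓
t: successors {u}; ~<>p & p there: u:F. ✗
u: successors {v}; ~<>p & p there: v:F. ✗
v: successors {w}; ~<>p & p there: w:T. ✓
w: successors {x}; ~<>p & p there: x:F. ✗
x: successors {x}; ~<>p & p there: x:F. ✗
— 2 worlds.
For <><>p:
s: successors {t}; <>p there: t:F. ✗
t: successors {u}; <>p there: u:T. ✓
u: successors {v}; <>p there: v:T. ✓
v: successors {w}; <>p there: w:F. ✗
w: successors {x}; <>p there: x:F. ✗
x: successors {x}; <>p there: x:F. ✗
— 2 worlds.

2 and 2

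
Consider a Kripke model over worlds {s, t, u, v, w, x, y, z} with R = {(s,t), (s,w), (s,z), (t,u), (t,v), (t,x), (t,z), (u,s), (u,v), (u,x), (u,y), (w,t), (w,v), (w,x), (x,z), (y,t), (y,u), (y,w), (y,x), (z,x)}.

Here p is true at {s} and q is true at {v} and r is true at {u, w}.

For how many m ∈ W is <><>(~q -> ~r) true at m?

s: successors {t, w, z}; <>(~q -> ~r) there: t:T, w:T, z:T. ✓
t: successors {u, v, x, z}; <>(~q -> ~r) there: u:T, v:F, x:T, z:T. ✓
u: successors {s, v, x, y}; <>(~q -> ~r) there: s:T, v:F, x:T, y:T. ✓
v: no successors, so <><>(~q -> ~r) fails. ✗
w: successors {t, v, x}; <>(~q -> ~r) there: t:T, v:F, x:T. ✓
x: successors {z}; <>(~q -> ~r) there: z:T. ✓
y: successors {t, u, w, x}; <>(~q -> ~r) there: t:T, u:T, w:T, x:T. ✓
z: successors {x}; <>(~q -> ~r) there: x:T. ✓
Satisfying worlds: {s, t, u, w, x, y, z}.

7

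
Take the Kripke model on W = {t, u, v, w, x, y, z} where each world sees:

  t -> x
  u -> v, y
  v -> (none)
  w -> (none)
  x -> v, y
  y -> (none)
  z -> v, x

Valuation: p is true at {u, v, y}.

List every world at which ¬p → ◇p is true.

t: ¬p is T, ◇p is F. ✗
u: ¬p is F, ◇p is T. ✓
v: ¬p is F, ◇p is F. ✓
w: ¬p is T, ◇p is F. ✗
x: ¬p is T, ◇p is T. ✓
y: ¬p is F, ◇p is F. ✓
z: ¬p is T, ◇p is T. ✓

{u, v, x, y, z}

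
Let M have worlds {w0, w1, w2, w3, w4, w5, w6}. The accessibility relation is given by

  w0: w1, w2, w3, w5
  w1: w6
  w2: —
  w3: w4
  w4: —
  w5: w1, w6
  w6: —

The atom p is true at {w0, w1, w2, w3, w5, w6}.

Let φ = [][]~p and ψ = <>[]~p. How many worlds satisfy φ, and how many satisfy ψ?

For [][]~p:
w0: successors {w1, w2, w3, w5}; []~p there: w1:F, w2:T, w3:T, w5:F. ✗
w1: successors {w6}; []~p there: w6:T. ✓
w2: no successors, so [][]~p holds vacuously. ✓
w3: successors {w4}; []~p there: w4:T. ✓
w4: no successors, so [][]~p holds vacuously. ✓
w5: successors {w1, w6}; []~p there: w1:F, w6:T. ✗
w6: no successors, so [][]~p holds vacuously. ✓
— 5 worlds.
For <>[]~p:
w0: successors {w1, w2, w3, w5}; []~p there: w1:F, w2:T, w3:T, w5:F. ✓
w1: successors {w6}; []~p there: w6:T. ✓
w2: no successors, so <>[]~p fails. ✗
w3: successors {w4}; []~p there: w4:T. ✓
w4: no successors, so <>[]~p fails. ✗
w5: successors {w1, w6}; []~p there: w1:F, w6:T. ✓
w6: no successors, so <>[]~p fails. ✗
— 4 worlds.

5 and 4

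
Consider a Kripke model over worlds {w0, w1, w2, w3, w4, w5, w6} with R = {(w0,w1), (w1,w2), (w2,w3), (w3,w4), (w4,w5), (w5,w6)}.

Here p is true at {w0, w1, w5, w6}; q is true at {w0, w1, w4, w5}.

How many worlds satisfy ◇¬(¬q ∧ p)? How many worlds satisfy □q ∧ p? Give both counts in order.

5 and 2

For ◇¬(¬q ∧ p):
w0: successors {w1}; ¬(¬q ∧ p) there: w1:T. ✓
w1: successors {w2}; ¬(¬q ∧ p) there: w2:T. ✓
w2: successors {w3}; ¬(¬q ∧ p) there: w3:T. ✓
w3: successors {w4}; ¬(¬q ∧ p) there: w4:T. ✓
w4: successors {w5}; ¬(¬q ∧ p) there: w5:T. ✓
w5: successors {w6}; ¬(¬q ∧ p) there: w6:F. ✗
w6: no successors, so ◇¬(¬q ∧ p) fails. ✗
— 5 worlds.
For □q ∧ p:
w0: □q is T, p is T. ✓
w1: □q is F, p is T. ✗
w2: □q is F, p is F. ✗
w3: □q is T, p is F. ✗
w4: □q is T, p is F. ✗
w5: □q is F, p is T. ✗
w6: □q is T, p is T. ✓
— 2 worlds.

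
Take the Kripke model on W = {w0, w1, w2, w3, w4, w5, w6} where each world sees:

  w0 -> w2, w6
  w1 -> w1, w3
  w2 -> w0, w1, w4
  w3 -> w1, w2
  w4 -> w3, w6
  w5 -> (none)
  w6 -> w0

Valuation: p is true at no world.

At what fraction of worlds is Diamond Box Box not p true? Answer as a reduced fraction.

w0: successors {w2, w6}; Box Box not p there: w2:T, w6:T. ✓
w1: successors {w1, w3}; Box Box not p there: w1:T, w3:T. ✓
w2: successors {w0, w1, w4}; Box Box not p there: w0:T, w1:T, w4:T. ✓
w3: successors {w1, w2}; Box Box not p there: w1:T, w2:T. ✓
w4: successors {w3, w6}; Box Box not p there: w3:T, w6:T. ✓
w5: no successors, so Diamond Box Box not p fails. ✗
w6: successors {w0}; Box Box not p there: w0:T. ✓
That's 6 of 7 worlds, so 6/7.

6/7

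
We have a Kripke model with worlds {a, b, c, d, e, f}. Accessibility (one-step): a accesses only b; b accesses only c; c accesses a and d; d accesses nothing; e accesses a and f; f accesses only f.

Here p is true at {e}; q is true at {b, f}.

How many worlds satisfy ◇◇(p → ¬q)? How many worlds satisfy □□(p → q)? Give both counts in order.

For ◇◇(p → ¬q):
a: successors {b}; ◇(p → ¬q) there: b:T. ✓
b: successors {c}; ◇(p → ¬q) there: c:T. ✓
c: successors {a, d}; ◇(p → ¬q) there: a:T, d:F. ✓
d: no successors, so ◇◇(p → ¬q) fails. ✗
e: successors {a, f}; ◇(p → ¬q) there: a:T, f:T. ✓
f: successors {f}; ◇(p → ¬q) there: f:T. ✓
— 5 worlds.
For □□(p → q):
a: successors {b}; □(p → q) there: b:T. ✓
b: successors {c}; □(p → q) there: c:T. ✓
c: successors {a, d}; □(p → q) there: a:T, d:T. ✓
d: no successors, so □□(p → q) holds vacuously. ✓
e: successors {a, f}; □(p → q) there: a:T, f:T. ✓
f: successors {f}; □(p → q) there: f:T. ✓
— 6 worlds.

5 and 6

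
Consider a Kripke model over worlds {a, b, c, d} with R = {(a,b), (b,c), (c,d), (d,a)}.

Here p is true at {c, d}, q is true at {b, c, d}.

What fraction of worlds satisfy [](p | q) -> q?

a: [](p | q) is T, q is F. ✗
b: [](p | q) is T, q is T. ✓
c: [](p | q) is T, q is T. ✓
d: [](p | q) is F, q is T. ✓
That's 3 of 4 worlds, so 3/4.

3/4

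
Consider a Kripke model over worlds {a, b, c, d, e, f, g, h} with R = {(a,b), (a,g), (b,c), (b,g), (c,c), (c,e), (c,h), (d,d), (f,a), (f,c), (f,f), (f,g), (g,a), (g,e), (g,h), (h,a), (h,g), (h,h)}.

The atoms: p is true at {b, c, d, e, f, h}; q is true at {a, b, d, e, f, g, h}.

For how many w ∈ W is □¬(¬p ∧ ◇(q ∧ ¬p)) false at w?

a: successors {b, g}; ¬(¬p ∧ ◇(q ∧ ¬p)) there: b:T, g:F. ✗
b: successors {c, g}; ¬(¬p ∧ ◇(q ∧ ¬p)) there: c:T, g:F. ✗
c: successors {c, e, h}; ¬(¬p ∧ ◇(q ∧ ¬p)) there: c:T, e:T, h:T. ✓
d: successors {d}; ¬(¬p ∧ ◇(q ∧ ¬p)) there: d:T. ✓
e: no successors, so □¬(¬p ∧ ◇(q ∧ ¬p)) holds vacuously. ✓
f: successors {a, c, f, g}; ¬(¬p ∧ ◇(q ∧ ¬p)) there: a:F, c:T, f:T, g:F. ✗
g: successors {a, e, h}; ¬(¬p ∧ ◇(q ∧ ¬p)) there: a:F, e:T, h:T. ✗
h: successors {a, g, h}; ¬(¬p ∧ ◇(q ∧ ¬p)) there: a:F, g:F, h:T. ✗
Satisfying worlds: {c, d, e}.
So □¬(¬p ∧ ◇(q ∧ ¬p)) fails at the other 5 worlds.

5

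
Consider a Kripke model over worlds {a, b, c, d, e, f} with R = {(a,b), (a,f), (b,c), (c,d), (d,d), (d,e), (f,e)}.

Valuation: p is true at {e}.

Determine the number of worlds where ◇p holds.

2

a: successors {b, f}; p there: b:F, f:F. ✗
b: successors {c}; p there: c:F. ✗
c: successors {d}; p there: d:F. ✗
d: successors {d, e}; p there: d:F, e:T. ✓
e: no successors, so ◇p fails. ✗
f: successors {e}; p there: e:T. ✓
Satisfying worlds: {d, f}.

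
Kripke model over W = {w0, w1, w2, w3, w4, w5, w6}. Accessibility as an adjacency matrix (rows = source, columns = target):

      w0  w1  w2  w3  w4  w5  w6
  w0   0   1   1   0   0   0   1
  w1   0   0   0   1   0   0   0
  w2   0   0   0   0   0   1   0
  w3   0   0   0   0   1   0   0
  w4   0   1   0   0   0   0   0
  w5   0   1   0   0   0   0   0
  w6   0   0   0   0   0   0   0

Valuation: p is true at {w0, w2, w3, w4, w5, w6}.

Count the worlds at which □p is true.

w0: successors {w1, w2, w6}; p there: w1:F, w2:T, w6:T. ✗
w1: successors {w3}; p there: w3:T. ✓
w2: successors {w5}; p there: w5:T. ✓
w3: successors {w4}; p there: w4:T. ✓
w4: successors {w1}; p there: w1:F. ✗
w5: successors {w1}; p there: w1:F. ✗
w6: no successors, so □p holds vacuously. ✓
Satisfying worlds: {w1, w2, w3, w6}.

4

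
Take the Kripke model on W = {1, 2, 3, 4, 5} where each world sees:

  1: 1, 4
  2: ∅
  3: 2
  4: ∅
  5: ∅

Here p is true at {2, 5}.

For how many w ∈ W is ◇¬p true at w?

1: successors {1, 4}; ¬p there: 1:T, 4:T. ✓
2: no successors, so ◇¬p fails. ✗
3: successors {2}; ¬p there: 2:F. ✗
4: no successors, so ◇¬p fails. ✗
5: no successors, so ◇¬p fails. ✗
Satisfying worlds: {1}.

1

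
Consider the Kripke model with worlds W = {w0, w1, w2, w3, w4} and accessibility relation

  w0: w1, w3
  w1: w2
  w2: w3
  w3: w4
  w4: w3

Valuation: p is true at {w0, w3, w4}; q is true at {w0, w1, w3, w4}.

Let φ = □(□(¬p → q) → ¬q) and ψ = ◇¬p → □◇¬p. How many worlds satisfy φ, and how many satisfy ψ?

For □(□(¬p → q) → ¬q):
w0: successors {w1, w3}; □(¬p → q) → ¬q there: w1:T, w3:F. ✗
w1: successors {w2}; □(¬p → q) → ¬q there: w2:T. ✓
w2: successors {w3}; □(¬p → q) → ¬q there: w3:F. ✗
w3: successors {w4}; □(¬p → q) → ¬q there: w4:F. ✗
w4: successors {w3}; □(¬p → q) → ¬q there: w3:F. ✗
— 1 world.
For ◇¬p → □◇¬p:
w0: ◇¬p is T, □◇¬p is F. ✗
w1: ◇¬p is T, □◇¬p is F. ✗
w2: ◇¬p is F, □◇¬p is F. ✓
w3: ◇¬p is F, □◇¬p is F. ✓
w4: ◇¬p is F, □◇¬p is F. ✓
— 3 worlds.

1 and 3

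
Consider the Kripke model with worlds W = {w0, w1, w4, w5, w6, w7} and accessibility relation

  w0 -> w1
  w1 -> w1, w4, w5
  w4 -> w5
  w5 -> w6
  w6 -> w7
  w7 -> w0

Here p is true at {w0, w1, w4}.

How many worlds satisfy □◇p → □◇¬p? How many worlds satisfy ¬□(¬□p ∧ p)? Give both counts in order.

For □◇p → □◇¬p:
w0: □◇p is T, □◇¬p is T. ✓
w1: □◇p is F, □◇¬p is T. ✓
w4: □◇p is F, □◇¬p is T. ✓
w5: □◇p is F, □◇¬p is T. ✓
w6: □◇p is T, □◇¬p is F. ✗
w7: □◇p is T, □◇¬p is F. ✗
— 4 worlds.
For ¬□(¬□p ∧ p):
w0: □(¬□p ∧ p) is T. ✗
w1: □(¬□p ∧ p) is F. ✓
w4: □(¬□p ∧ p) is F. ✓
w5: □(¬□p ∧ p) is F. ✓
w6: □(¬□p ∧ p) is F. ✓
w7: □(¬□p ∧ p) is F. ✓
— 5 worlds.

4 and 5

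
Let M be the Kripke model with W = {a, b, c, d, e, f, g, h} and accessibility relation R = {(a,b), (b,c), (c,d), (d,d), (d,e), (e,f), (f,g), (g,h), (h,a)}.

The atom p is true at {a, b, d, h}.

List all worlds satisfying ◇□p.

a: successors {b}; □p there: b:F. ✗
b: successors {c}; □p there: c:T. ✓
c: successors {d}; □p there: d:F. ✗
d: successors {d, e}; □p there: d:F, e:F. ✗
e: successors {f}; □p there: f:F. ✗
f: successors {g}; □p there: g:T. ✓
g: successors {h}; □p there: h:T. ✓
h: successors {a}; □p there: a:T. ✓

{b, f, g, h}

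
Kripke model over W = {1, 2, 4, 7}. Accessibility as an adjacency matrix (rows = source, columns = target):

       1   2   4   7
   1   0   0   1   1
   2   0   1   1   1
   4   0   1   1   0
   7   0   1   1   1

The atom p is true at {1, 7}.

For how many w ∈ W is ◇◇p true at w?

1: successors {4, 7}; ◇p there: 4:F, 7:T. ✓
2: successors {2, 4, 7}; ◇p there: 2:T, 4:F, 7:T. ✓
4: successors {2, 4}; ◇p there: 2:T, 4:F. ✓
7: successors {2, 4, 7}; ◇p there: 2:T, 4:F, 7:T. ✓
Satisfying worlds: {1, 2, 4, 7}.

4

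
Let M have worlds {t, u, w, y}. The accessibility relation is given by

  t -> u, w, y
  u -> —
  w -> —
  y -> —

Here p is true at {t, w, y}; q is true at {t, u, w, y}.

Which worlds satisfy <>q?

{t}

t: successors {u, w, y}; q there: u:T, w:T, y:T. ✓
u: no successors, so <>q fails. ✗
w: no successors, so <>q fails. ✗
y: no successors, so <>q fails. ✗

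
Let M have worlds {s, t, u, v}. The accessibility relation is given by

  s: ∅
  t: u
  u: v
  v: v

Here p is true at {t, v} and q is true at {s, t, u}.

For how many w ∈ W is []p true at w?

s: no successors, so []p holds vacuously. ✓
t: successors {u}; p there: u:F. ✗
u: successors {v}; p there: v:T. ✓
v: successors {v}; p there: v:T. ✓
Satisfying worlds: {s, u, v}.

3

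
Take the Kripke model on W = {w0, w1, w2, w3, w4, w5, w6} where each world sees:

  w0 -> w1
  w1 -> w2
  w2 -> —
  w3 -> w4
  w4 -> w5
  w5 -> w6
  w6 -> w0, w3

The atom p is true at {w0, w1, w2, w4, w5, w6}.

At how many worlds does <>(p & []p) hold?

5

w0: successors {w1}; p & []p there: w1:T. ✓
w1: successors {w2}; p & []p there: w2:T. ✓
w2: no successors, so <>(p & []p) fails. ✗
w3: successors {w4}; p & []p there: w4:T. ✓
w4: successors {w5}; p & []p there: w5:T. ✓
w5: successors {w6}; p & []p there: w6:F. ✗
w6: successors {w0, w3}; p & []p there: w0:T, w3:F. ✓
Satisfying worlds: {w0, w1, w3, w4, w6}.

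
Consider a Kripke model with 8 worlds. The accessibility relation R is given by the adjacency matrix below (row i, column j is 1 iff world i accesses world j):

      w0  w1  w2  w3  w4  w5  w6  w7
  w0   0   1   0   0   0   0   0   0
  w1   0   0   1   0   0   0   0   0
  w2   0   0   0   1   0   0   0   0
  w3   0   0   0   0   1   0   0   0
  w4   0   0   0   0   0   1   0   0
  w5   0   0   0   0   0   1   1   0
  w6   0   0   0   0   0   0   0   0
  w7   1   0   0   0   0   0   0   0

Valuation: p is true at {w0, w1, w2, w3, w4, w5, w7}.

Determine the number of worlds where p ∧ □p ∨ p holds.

7

w0: p ∧ □p is T, p is T. ✓
w1: p ∧ □p is T, p is T. ✓
w2: p ∧ □p is T, p is T. ✓
w3: p ∧ □p is T, p is T. ✓
w4: p ∧ □p is T, p is T. ✓
w5: p ∧ □p is F, p is T. ✓
w6: p ∧ □p is F, p is F. ✗
w7: p ∧ □p is T, p is T. ✓
Satisfying worlds: {w0, w1, w2, w3, w4, w5, w7}.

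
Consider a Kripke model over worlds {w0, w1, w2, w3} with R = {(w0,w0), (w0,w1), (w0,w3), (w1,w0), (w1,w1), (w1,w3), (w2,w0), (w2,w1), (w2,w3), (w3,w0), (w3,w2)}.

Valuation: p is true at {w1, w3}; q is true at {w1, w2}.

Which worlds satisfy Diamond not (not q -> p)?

w0: successors {w0, w1, w3}; not (not q -> p) there: w0:T, w1:F, w3:F. ✓
w1: successors {w0, w1, w3}; not (not q -> p) there: w0:T, w1:F, w3:F. ✓
w2: successors {w0, w1, w3}; not (not q -> p) there: w0:T, w1:F, w3:F. ✓
w3: successors {w0, w2}; not (not q -> p) there: w0:T, w2:F. ✓

{w0, w1, w2, w3}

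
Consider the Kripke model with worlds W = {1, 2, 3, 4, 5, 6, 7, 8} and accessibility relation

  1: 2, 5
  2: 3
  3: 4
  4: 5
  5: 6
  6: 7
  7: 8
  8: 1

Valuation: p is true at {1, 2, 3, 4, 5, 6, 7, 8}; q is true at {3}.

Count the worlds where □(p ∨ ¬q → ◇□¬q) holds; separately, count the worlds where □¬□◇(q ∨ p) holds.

For □(p ∨ ¬q → ◇□¬q):
1: successors {2, 5}; p ∨ ¬q → ◇□¬q there: 2:T, 5:T. ✓
2: successors {3}; p ∨ ¬q → ◇□¬q there: 3:T. ✓
3: successors {4}; p ∨ ¬q → ◇□¬q there: 4:T. ✓
4: successors {5}; p ∨ ¬q → ◇□¬q there: 5:T. ✓
5: successors {6}; p ∨ ¬q → ◇□¬q there: 6:T. ✓
6: successors {7}; p ∨ ¬q → ◇□¬q there: 7:T. ✓
7: successors {8}; p ∨ ¬q → ◇□¬q there: 8:T. ✓
8: successors {1}; p ∨ ¬q → ◇□¬q there: 1:T. ✓
— 8 worlds.
For □¬□◇(q ∨ p):
1: successors {2, 5}; ¬□◇(q ∨ p) there: 2:F, 5:F. ✗
2: successors {3}; ¬□◇(q ∨ p) there: 3:F. ✗
3: successors {4}; ¬□◇(q ∨ p) there: 4:F. ✗
4: successors {5}; ¬□◇(q ∨ p) there: 5:F. ✗
5: successors {6}; ¬□◇(q ∨ p) there: 6:F. ✗
6: successors {7}; ¬□◇(q ∨ p) there: 7:F. ✗
7: successors {8}; ¬□◇(q ∨ p) there: 8:F. ✗
8: successors {1}; ¬□◇(q ∨ p) there: 1:F. ✗
— 0 worlds.

8 and 0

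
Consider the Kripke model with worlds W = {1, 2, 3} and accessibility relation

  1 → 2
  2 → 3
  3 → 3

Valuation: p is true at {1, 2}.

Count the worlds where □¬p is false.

1

1: successors {2}; ¬p there: 2:F. ✗
2: successors {3}; ¬p there: 3:T. ✓
3: successors {3}; ¬p there: 3:T. ✓
Satisfying worlds: {2, 3}.
So □¬p fails at the other 1 world.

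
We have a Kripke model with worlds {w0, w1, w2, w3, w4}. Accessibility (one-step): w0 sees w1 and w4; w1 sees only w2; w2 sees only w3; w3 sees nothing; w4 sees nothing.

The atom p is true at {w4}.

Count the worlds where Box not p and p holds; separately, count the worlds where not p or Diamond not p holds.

1 and 4

For Box not p and p:
w0: Box not p is F, p is F. ✗
w1: Box not p is T, p is F. ✗
w2: Box not p is T, p is F. ✗
w3: Box not p is T, p is F. ✗
w4: Box not p is T, p is T. ✓
— 1 world.
For not p or Diamond not p:
w0: not p is T, Diamond not p is T. ✓
w1: not p is T, Diamond not p is T. ✓
w2: not p is T, Diamond not p is T. ✓
w3: not p is T, Diamond not p is F. ✓
w4: not p is F, Diamond not p is F. ✗
— 4 worlds.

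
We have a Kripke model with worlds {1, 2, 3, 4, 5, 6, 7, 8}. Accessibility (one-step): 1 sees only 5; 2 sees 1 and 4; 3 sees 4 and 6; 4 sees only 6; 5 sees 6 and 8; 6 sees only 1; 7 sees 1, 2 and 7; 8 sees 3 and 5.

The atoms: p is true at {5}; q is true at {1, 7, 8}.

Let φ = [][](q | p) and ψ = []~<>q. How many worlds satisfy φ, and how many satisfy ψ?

2 and 2

For [][](q | p):
1: successors {5}; [](q | p) there: 5:F. ✗
2: successors {1, 4}; [](q | p) there: 1:T, 4:F. ✗
3: successors {4, 6}; [](q | p) there: 4:F, 6:T. ✗
4: successors {6}; [](q | p) there: 6:T. ✓
5: successors {6, 8}; [](q | p) there: 6:T, 8:F. ✗
6: successors {1}; [](q | p) there: 1:T. ✓
7: successors {1, 2, 7}; [](q | p) there: 1:T, 2:F, 7:F. ✗
8: successors {3, 5}; [](q | p) there: 3:F, 5:F. ✗
— 2 worlds.
For []~<>q:
1: successors {5}; ~<>q there: 5:F. ✗
2: successors {1, 4}; ~<>q there: 1:T, 4:T. ✓
3: successors {4, 6}; ~<>q there: 4:T, 6:F. ✗
4: successors {6}; ~<>q there: 6:F. ✗
5: successors {6, 8}; ~<>q there: 6:F, 8:T. ✗
6: successors {1}; ~<>q there: 1:T. ✓
7: successors {1, 2, 7}; ~<>q there: 1:T, 2:F, 7:F. ✗
8: successors {3, 5}; ~<>q there: 3:T, 5:F. ✗
— 2 worlds.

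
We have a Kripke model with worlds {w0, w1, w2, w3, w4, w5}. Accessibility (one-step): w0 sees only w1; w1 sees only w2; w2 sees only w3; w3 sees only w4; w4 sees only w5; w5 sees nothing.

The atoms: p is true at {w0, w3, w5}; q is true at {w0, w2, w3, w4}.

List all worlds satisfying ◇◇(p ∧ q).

{w1}

w0: successors {w1}; ◇(p ∧ q) there: w1:F. ✗
w1: successors {w2}; ◇(p ∧ q) there: w2:T. ✓
w2: successors {w3}; ◇(p ∧ q) there: w3:F. ✗
w3: successors {w4}; ◇(p ∧ q) there: w4:F. ✗
w4: successors {w5}; ◇(p ∧ q) there: w5:F. ✗
w5: no successors, so ◇◇(p ∧ q) fails. ✗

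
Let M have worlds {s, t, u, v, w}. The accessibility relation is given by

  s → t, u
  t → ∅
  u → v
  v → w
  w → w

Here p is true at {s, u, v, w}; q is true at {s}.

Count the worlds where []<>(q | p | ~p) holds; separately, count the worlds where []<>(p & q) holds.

For []<>(q | p | ~p):
s: successors {t, u}; <>(q | p | ~p) there: t:F, u:T. ✗
t: no successors, so []<>(q | p | ~p) holds vacuously. ✓
u: successors {v}; <>(q | p | ~p) there: v:T. ✓
v: successors {w}; <>(q | p | ~p) there: w:T. ✓
w: successors {w}; <>(q | p | ~p) there: w:T. ✓
— 4 worlds.
For []<>(p & q):
s: successors {t, u}; <>(p & q) there: t:F, u:F. ✗
t: no successors, so []<>(p & q) holds vacuously. ✓
u: successors {v}; <>(p & q) there: v:F. ✗
v: successors {w}; <>(p & q) there: w:F. ✗
w: successors {w}; <>(p & q) there: w:F. ✗
— 1 world.

4 and 1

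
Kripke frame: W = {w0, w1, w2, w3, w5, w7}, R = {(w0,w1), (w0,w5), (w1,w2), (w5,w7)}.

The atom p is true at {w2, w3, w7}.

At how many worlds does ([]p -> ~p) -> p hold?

3

w0: []p -> ~p is T, p is F. ✗
w1: []p -> ~p is T, p is F. ✗
w2: []p -> ~p is F, p is T. ✓
w3: []p -> ~p is F, p is T. ✓
w5: []p -> ~p is T, p is F. ✗
w7: []p -> ~p is F, p is T. ✓
Satisfying worlds: {w2, w3, w7}.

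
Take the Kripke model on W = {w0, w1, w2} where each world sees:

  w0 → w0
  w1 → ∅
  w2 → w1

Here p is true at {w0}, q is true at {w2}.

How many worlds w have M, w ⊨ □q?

1

w0: successors {w0}; q there: w0:F. ✗
w1: no successors, so □q holds vacuously. ✓
w2: successors {w1}; q there: w1:F. ✗
Satisfying worlds: {w1}.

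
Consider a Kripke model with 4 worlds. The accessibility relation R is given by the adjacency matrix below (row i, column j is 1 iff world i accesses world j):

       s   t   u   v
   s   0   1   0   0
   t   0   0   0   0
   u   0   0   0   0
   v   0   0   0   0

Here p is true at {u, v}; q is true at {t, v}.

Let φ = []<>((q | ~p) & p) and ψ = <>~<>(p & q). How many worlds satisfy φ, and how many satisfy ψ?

For []<>((q | ~p) & p):
s: successors {t}; <>((q | ~p) & p) there: t:F. ✗
t: no successors, so []<>((q | ~p) & p) holds vacuously. ✓
u: no successors, so []<>((q | ~p) & p) holds vacuously. ✓
v: no successors, so []<>((q | ~p) & p) holds vacuously. ✓
— 3 worlds.
For <>~<>(p & q):
s: successors {t}; ~<>(p & q) there: t:T. ✓
t: no successors, so <>~<>(p & q) fails. ✗
u: no successors, so <>~<>(p & q) fails. ✗
v: no successors, so <>~<>(p & q) fails. ✗
— 1 world.

3 and 1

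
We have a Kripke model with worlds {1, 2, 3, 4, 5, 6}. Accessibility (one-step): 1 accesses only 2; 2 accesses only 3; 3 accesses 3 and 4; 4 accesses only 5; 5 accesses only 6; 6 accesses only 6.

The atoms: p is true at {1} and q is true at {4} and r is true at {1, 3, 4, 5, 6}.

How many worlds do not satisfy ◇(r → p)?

5

1: successors {2}; r → p there: 2:T. ✓
2: successors {3}; r → p there: 3:F. ✗
3: successors {3, 4}; r → p there: 3:F, 4:F. ✗
4: successors {5}; r → p there: 5:F. ✗
5: successors {6}; r → p there: 6:F. ✗
6: successors {6}; r → p there: 6:F. ✗
Satisfying worlds: {1}.
So ◇(r → p) fails at the other 5 worlds.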